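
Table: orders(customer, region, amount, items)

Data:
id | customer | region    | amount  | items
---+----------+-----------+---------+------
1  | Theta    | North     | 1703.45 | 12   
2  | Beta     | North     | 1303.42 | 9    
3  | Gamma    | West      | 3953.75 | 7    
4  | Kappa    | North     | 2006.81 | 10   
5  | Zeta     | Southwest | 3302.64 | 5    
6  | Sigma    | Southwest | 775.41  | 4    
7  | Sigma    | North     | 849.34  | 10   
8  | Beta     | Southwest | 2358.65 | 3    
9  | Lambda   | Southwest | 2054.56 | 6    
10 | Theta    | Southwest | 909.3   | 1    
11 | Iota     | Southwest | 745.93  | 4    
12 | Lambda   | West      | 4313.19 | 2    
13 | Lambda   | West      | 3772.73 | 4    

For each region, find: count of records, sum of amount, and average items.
SELECT region,
       COUNT(*) as cnt,
       SUM(amount) as total_amount,
       AVG(items) as avg_items
FROM orders
GROUP BY region

Result:
  North: 4 records, 5863.02 total amount, 10.25 avg items
  Southwest: 6 records, 10146.49 total amount, 3.83 avg items
  West: 3 records, 12039.67 total amount, 4.33 avg items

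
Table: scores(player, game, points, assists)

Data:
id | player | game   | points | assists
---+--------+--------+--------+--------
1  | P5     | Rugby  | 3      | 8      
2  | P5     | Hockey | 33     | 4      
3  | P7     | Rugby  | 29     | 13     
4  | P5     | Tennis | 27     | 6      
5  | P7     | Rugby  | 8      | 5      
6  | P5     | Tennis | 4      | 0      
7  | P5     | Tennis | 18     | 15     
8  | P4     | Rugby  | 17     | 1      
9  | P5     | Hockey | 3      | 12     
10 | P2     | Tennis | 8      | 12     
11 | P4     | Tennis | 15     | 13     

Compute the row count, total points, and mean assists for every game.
SELECT game,
       COUNT(*) as cnt,
       SUM(points) as total_points,
       AVG(assists) as avg_assists
FROM scores
GROUP BY game

Result:
  Hockey: 2 records, 36 total points, 8.00 avg assists
  Rugby: 4 records, 57 total points, 6.75 avg assists
  Tennis: 5 records, 72 total points, 9.20 avg assists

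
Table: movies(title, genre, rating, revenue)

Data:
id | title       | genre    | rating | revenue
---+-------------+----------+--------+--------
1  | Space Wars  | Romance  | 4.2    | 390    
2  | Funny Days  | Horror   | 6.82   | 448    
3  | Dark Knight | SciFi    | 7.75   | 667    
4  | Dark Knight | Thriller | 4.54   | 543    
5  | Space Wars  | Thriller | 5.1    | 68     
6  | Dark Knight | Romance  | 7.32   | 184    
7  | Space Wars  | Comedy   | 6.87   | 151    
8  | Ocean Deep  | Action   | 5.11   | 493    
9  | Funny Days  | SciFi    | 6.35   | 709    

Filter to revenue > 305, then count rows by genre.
SELECT genre, COUNT(*)
FROM movies
WHERE revenue > 305
GROUP BY genre

Note: WHERE filters rows before grouping.

Result:
  Action: 1
  Horror: 1
  Romance: 1
  SciFi: 2
  Thriller: 1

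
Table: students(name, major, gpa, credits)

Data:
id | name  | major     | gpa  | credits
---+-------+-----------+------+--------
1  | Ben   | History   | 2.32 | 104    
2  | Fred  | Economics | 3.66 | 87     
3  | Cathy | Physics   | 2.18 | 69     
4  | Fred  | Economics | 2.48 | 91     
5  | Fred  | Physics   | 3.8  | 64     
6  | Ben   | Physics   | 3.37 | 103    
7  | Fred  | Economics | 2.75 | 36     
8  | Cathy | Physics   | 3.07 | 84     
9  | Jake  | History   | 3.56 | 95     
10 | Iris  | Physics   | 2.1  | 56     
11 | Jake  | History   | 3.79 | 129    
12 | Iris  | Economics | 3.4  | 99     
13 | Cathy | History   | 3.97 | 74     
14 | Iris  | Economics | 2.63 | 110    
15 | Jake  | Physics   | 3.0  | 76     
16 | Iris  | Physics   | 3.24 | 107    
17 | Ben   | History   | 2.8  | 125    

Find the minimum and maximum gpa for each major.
SELECT major, MIN(gpa), MAX(gpa)
FROM students
GROUP BY major

Result:
  Economics: min=2.48, max=3.66
  History: min=2.32, max=3.97
  Physics: min=2.10, max=3.80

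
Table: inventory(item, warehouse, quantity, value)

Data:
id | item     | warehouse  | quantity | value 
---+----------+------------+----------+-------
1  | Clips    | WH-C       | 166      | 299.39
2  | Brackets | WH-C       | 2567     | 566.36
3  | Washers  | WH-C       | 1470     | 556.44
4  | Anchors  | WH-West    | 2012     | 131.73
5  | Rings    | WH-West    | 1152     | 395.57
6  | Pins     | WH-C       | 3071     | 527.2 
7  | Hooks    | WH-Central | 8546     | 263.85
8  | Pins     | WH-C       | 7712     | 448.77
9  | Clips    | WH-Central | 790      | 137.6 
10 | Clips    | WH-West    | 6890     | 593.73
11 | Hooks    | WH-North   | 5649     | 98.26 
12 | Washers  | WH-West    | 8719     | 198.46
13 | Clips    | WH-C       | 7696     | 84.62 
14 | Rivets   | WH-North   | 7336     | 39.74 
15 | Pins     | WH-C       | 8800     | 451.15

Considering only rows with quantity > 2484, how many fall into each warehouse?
SELECT warehouse, COUNT(*)
FROM inventory
WHERE quantity > 2484
GROUP BY warehouse

Note: WHERE filters rows before grouping.

Result:
  WH-C: 5
  WH-Central: 1
  WH-North: 2
  WH-West: 2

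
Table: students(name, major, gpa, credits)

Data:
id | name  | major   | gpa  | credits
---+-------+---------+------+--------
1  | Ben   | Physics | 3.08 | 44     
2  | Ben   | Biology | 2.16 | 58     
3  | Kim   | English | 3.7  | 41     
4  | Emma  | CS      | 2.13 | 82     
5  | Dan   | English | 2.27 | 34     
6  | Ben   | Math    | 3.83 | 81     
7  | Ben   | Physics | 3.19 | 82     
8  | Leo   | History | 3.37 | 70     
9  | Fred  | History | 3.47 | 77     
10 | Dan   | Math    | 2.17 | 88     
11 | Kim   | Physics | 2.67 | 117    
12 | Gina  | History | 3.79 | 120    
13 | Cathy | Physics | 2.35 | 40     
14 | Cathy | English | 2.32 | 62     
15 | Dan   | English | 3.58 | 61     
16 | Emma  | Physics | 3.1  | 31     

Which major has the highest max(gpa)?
SELECT major, MAX(gpa) as val
FROM students
GROUP BY major
ORDER BY val DESC
LIMIT 1

Result: Math with max(gpa) = 3.83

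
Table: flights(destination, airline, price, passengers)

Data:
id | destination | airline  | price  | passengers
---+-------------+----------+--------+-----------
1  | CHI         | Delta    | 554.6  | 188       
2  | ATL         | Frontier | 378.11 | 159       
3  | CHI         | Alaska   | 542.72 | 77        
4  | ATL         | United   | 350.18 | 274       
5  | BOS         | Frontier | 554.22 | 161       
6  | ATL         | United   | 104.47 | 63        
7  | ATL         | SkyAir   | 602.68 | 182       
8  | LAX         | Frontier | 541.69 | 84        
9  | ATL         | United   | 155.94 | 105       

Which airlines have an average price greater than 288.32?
SELECT airline, AVG(price)
FROM flights
GROUP BY airline
HAVING AVG(price) > 288.32

Result:
  Alaska: avg=542.72
  Delta: avg=554.60
  Frontier: avg=491.34
  SkyAir: avg=602.68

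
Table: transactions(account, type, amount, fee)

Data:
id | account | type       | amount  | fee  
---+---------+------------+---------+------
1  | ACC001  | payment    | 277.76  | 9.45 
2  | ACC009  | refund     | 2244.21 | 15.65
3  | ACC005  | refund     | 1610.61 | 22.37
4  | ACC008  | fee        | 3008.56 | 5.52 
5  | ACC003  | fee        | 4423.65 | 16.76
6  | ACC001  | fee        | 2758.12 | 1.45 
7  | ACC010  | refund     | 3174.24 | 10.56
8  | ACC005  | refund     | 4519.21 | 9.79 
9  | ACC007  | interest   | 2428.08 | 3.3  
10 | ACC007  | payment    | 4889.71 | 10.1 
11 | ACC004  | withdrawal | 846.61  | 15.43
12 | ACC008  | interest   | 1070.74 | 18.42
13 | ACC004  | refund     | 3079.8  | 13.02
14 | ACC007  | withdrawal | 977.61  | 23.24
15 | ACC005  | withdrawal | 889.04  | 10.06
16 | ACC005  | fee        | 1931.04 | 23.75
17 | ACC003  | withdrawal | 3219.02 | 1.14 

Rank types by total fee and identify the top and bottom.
SELECT type, SUM(fee)
FROM transactions
GROUP BY type
ORDER BY SUM(fee)

All groups:
  payment: 19.55
  interest: 21.72
  fee: 47.48
  withdrawal: 49.87
  refund: 71.39

Highest: refund (71.39)
Lowest: payment (19.55)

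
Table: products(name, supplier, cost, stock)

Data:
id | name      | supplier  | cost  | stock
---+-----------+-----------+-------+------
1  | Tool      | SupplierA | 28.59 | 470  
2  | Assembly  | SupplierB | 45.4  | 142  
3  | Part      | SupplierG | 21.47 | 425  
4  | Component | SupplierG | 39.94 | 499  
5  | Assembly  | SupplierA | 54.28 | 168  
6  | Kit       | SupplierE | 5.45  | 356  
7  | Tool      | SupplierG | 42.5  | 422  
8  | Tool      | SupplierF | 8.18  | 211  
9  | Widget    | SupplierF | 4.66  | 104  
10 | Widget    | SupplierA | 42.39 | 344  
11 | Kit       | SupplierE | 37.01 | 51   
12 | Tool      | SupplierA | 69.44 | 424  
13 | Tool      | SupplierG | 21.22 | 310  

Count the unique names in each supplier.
SELECT supplier, COUNT(DISTINCT name)
FROM products
GROUP BY supplier

Result:
  SupplierA: 3 distinct
  SupplierB: 1 distinct
  SupplierE: 1 distinct
  SupplierF: 2 distinct
  SupplierG: 3 distinct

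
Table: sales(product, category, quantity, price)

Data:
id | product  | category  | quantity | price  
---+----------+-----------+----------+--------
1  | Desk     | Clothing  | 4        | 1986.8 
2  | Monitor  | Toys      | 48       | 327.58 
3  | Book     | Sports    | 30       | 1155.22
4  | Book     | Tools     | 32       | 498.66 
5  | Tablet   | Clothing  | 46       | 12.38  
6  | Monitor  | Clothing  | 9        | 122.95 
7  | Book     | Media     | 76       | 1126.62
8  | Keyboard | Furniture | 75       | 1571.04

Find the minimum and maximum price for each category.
SELECT category, MIN(price), MAX(price)
FROM sales
GROUP BY category

Result:
  Clothing: min=12.38, max=1986.80
  Furniture: min=1571.04, max=1571.04
  Media: min=1126.62, max=1126.62
  Sports: min=1155.22, max=1155.22
  Tools: min=498.66, max=498.66
  Toys: min=327.58, max=327.58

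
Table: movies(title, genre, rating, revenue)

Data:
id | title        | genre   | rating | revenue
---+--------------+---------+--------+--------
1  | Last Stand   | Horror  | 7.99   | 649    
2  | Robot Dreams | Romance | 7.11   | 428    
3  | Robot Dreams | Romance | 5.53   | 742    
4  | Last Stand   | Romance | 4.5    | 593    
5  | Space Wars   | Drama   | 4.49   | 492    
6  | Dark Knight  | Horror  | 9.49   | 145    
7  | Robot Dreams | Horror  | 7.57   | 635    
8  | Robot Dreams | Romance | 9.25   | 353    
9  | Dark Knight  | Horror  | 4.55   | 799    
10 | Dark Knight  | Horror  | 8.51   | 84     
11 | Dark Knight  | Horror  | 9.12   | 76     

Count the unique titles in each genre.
SELECT genre, COUNT(DISTINCT title)
FROM movies
GROUP BY genre

Result:
  Drama: 1 distinct
  Horror: 3 distinct
  Romance: 2 distinct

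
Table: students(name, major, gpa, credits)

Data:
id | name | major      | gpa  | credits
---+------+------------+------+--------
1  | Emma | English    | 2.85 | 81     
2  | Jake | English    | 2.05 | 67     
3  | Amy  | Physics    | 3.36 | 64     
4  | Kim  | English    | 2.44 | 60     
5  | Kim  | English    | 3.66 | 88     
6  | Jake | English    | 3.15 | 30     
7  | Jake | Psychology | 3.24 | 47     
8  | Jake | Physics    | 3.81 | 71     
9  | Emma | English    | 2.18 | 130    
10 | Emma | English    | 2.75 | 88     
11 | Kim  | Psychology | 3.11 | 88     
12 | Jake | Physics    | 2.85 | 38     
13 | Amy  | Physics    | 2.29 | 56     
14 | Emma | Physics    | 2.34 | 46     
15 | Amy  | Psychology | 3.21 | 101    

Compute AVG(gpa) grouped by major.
SELECT major, AVG(gpa) as result
FROM students
GROUP BY major

Result:
  English: 2.73
  Physics: 2.93
  Psychology: 3.19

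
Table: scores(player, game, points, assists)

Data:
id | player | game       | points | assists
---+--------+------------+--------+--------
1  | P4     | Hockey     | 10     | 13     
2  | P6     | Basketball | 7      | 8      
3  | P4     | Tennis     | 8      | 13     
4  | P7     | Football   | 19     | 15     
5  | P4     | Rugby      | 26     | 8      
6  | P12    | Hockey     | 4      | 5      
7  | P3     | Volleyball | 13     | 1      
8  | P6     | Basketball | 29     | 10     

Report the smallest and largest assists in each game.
SELECT game, MIN(assists), MAX(assists)
FROM scores
GROUP BY game

Result:
  Basketball: min=8, max=10
  Football: min=15, max=15
  Hockey: min=5, max=13
  Rugby: min=8, max=8
  Tennis: min=13, max=13
  Volleyball: min=1, max=1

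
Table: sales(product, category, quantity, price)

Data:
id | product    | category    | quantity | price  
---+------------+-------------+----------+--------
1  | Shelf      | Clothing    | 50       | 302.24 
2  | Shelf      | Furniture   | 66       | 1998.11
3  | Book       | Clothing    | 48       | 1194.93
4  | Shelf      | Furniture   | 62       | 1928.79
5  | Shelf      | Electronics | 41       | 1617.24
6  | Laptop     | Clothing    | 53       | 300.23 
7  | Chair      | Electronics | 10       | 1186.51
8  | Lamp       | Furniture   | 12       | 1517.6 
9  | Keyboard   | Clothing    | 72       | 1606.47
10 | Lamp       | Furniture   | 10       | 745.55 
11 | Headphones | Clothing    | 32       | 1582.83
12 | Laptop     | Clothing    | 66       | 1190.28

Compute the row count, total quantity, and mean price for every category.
SELECT category,
       COUNT(*) as cnt,
       SUM(quantity) as total_quantity,
       AVG(price) as avg_price
FROM sales
GROUP BY category

Result:
  Clothing: 6 records, 321 total quantity, 1029.50 avg price
  Electronics: 2 records, 51 total quantity, 1401.88 avg price
  Furniture: 4 records, 150 total quantity, 1547.51 avg price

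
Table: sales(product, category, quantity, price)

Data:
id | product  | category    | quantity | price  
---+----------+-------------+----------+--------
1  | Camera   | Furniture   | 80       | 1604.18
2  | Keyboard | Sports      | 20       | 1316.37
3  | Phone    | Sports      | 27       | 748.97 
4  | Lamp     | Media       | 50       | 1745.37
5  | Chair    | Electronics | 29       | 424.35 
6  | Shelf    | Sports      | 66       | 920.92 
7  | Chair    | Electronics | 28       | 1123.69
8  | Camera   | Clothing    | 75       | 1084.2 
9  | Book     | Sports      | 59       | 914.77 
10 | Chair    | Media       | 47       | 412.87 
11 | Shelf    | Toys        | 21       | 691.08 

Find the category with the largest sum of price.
SELECT category, SUM(price) as val
FROM sales
GROUP BY category
ORDER BY val DESC
LIMIT 1

Result: Sports with sum(price) = 3901.03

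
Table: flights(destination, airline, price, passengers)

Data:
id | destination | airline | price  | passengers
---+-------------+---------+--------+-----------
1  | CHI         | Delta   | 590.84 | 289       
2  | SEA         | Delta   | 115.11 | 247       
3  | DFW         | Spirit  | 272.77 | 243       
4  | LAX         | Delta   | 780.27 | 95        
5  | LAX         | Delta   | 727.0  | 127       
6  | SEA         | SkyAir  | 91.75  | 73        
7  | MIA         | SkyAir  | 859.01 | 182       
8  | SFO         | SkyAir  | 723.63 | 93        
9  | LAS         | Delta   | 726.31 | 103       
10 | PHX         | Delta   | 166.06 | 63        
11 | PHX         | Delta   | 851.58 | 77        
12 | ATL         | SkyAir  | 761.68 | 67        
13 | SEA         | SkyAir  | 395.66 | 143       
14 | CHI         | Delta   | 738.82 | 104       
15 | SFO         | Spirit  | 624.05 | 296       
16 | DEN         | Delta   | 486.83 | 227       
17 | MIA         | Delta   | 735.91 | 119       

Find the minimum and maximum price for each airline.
SELECT airline, MIN(price), MAX(price)
FROM flights
GROUP BY airline

Result:
  Delta: min=115.11, max=851.58
  SkyAir: min=91.75, max=859.01
  Spirit: min=272.77, max=624.05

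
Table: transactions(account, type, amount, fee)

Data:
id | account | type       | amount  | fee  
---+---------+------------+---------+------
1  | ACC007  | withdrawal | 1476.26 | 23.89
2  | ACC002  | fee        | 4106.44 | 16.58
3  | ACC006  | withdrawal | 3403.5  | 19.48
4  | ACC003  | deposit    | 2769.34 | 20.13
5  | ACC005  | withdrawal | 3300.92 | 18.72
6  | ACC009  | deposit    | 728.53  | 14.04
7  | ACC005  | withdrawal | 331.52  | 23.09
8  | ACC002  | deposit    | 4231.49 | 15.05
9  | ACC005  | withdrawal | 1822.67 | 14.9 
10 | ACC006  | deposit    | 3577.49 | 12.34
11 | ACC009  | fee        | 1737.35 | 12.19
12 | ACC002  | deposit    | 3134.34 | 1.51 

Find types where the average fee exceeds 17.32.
SELECT type, AVG(fee)
FROM transactions
GROUP BY type
HAVING AVG(fee) > 17.32

Result:
  withdrawal: avg=20.02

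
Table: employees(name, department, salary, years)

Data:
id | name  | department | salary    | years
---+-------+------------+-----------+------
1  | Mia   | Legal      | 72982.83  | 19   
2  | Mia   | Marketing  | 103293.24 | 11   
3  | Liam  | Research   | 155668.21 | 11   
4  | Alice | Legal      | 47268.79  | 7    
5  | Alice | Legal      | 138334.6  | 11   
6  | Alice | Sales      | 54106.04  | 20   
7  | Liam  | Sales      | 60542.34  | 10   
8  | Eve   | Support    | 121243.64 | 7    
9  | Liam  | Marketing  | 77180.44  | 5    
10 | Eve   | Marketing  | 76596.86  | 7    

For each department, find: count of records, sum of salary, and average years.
SELECT department,
       COUNT(*) as cnt,
       SUM(salary) as total_salary,
       AVG(years) as avg_years
FROM employees
GROUP BY department

Result:
  Legal: 3 records, 258586.22 total salary, 12.33 avg years
  Marketing: 3 records, 257070.54 total salary, 7.67 avg years
  Research: 1 records, 155668.21 total salary, 11.00 avg years
  Sales: 2 records, 114648.38 total salary, 15.00 avg years
  Support: 1 records, 121243.64 total salary, 7.00 avg years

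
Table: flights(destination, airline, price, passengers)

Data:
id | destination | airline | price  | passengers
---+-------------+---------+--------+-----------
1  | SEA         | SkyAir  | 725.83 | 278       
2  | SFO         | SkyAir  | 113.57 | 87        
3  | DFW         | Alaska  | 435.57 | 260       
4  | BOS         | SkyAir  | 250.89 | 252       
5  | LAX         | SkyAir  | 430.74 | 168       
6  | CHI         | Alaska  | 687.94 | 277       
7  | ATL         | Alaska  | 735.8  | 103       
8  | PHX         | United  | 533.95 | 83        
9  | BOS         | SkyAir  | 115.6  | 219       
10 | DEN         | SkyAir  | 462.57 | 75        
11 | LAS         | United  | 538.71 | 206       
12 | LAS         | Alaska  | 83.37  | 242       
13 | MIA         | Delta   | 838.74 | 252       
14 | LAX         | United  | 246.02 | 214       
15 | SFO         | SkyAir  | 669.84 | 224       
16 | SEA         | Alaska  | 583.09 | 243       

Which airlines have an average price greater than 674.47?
SELECT airline, AVG(price)
FROM flights
GROUP BY airline
HAVING AVG(price) > 674.47

Result:
  Delta: avg=838.74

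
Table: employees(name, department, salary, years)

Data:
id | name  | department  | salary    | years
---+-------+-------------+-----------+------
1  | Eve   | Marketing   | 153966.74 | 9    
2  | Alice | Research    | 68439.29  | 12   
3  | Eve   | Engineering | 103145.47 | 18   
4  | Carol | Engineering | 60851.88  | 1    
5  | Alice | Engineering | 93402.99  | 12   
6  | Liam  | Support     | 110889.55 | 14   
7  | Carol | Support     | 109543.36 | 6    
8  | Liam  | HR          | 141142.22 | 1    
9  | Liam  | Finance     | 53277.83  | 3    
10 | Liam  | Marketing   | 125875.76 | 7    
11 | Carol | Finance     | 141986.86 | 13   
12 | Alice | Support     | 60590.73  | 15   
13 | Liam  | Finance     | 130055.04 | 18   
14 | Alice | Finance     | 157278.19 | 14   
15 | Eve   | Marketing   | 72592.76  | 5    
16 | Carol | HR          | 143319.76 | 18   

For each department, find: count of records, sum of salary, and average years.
SELECT department,
       COUNT(*) as cnt,
       SUM(salary) as total_salary,
       AVG(years) as avg_years
FROM employees
GROUP BY department

Result:
  Engineering: 3 records, 257400.34 total salary, 10.33 avg years
  Finance: 4 records, 482597.92 total salary, 12.00 avg years
  HR: 2 records, 284461.98 total salary, 9.50 avg years
  Marketing: 3 records, 352435.26 total salary, 7.00 avg years
  Research: 1 records, 68439.29 total salary, 12.00 avg years
  Support: 3 records, 281023.64 total salary, 11.67 avg years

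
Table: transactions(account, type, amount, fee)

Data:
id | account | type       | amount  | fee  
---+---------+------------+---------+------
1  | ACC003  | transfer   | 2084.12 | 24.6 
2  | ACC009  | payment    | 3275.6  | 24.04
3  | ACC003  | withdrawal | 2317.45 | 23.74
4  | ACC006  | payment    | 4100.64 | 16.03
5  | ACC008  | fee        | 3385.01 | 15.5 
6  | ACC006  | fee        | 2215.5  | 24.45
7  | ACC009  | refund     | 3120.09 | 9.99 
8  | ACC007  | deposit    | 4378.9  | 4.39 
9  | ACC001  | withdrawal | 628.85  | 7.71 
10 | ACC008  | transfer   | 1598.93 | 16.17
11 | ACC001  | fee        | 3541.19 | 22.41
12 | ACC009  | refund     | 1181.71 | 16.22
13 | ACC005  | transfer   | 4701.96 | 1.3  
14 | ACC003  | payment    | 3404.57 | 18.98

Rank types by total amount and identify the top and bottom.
SELECT type, SUM(amount)
FROM transactions
GROUP BY type
ORDER BY SUM(amount)

All groups:
  withdrawal: 2946.30
  refund: 4301.80
  deposit: 4378.90
  transfer: 8385.01
  fee: 9141.70
  payment: 10780.81

Highest: payment (10780.81)
Lowest: withdrawal (2946.30)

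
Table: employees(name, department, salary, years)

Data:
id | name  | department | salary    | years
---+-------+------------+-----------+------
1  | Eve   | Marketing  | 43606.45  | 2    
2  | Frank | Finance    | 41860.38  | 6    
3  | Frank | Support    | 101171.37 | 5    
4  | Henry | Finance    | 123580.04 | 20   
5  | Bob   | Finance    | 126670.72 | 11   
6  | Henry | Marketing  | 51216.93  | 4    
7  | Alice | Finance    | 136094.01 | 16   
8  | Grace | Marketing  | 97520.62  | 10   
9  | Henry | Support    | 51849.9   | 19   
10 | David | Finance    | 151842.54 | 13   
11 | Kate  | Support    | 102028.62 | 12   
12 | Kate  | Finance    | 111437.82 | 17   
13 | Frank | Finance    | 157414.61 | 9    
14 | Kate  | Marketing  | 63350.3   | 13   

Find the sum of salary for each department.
SELECT department, SUM(salary) as result
FROM employees
GROUP BY department

Result:
  Finance: 848900.12
  Marketing: 255694.30
  Support: 255049.89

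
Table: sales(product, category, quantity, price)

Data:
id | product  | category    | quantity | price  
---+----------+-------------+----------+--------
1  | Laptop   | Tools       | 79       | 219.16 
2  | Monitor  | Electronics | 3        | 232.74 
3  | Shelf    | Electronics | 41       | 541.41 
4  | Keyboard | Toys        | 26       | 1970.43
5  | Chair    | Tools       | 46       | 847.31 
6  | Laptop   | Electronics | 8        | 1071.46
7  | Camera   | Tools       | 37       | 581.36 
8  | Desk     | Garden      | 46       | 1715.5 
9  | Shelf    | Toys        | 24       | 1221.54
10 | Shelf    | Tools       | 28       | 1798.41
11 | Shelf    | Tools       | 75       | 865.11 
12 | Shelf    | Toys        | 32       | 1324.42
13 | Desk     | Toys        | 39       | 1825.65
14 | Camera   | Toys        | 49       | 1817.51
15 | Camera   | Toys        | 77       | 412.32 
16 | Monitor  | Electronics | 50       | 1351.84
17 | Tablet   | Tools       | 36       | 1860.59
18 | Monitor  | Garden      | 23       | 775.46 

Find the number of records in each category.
SELECT category, COUNT(*) as count
FROM sales
GROUP BY category

Result:
  Electronics: 4
  Garden: 2
  Tools: 6
  Toys: 6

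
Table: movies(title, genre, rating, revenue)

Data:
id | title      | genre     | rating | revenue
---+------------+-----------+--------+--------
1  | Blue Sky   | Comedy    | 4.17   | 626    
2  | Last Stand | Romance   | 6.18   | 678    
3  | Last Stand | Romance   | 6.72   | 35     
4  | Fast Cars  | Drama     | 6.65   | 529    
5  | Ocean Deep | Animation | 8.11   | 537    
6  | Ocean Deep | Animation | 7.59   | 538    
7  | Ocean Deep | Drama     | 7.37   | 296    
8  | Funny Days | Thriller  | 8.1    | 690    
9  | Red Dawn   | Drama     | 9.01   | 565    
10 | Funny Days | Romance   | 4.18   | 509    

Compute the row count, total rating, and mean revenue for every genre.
SELECT genre,
       COUNT(*) as cnt,
       SUM(rating) as total_rating,
       AVG(revenue) as avg_revenue
FROM movies
GROUP BY genre

Result:
  Animation: 2 records, 15.70 total rating, 537.50 avg revenue
  Comedy: 1 records, 4.17 total rating, 626.00 avg revenue
  Drama: 3 records, 23.03 total rating, 463.33 avg revenue
  Romance: 3 records, 17.08 total rating, 407.33 avg revenue
  Thriller: 1 records, 8.10 total rating, 690.00 avg revenue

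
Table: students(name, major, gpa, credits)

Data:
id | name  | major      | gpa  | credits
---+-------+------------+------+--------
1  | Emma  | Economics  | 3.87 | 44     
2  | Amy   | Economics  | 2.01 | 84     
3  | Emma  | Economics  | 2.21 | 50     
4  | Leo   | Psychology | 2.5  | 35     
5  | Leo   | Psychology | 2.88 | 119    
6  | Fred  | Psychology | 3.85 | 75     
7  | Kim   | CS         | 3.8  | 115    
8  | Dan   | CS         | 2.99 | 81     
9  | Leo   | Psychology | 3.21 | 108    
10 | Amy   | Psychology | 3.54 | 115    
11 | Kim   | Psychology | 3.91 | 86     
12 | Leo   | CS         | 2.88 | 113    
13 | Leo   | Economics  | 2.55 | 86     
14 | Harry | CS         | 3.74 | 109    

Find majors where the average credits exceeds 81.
SELECT major, AVG(credits)
FROM students
GROUP BY major
HAVING AVG(credits) > 81

Result:
  CS: avg=104.50
  Psychology: avg=89.67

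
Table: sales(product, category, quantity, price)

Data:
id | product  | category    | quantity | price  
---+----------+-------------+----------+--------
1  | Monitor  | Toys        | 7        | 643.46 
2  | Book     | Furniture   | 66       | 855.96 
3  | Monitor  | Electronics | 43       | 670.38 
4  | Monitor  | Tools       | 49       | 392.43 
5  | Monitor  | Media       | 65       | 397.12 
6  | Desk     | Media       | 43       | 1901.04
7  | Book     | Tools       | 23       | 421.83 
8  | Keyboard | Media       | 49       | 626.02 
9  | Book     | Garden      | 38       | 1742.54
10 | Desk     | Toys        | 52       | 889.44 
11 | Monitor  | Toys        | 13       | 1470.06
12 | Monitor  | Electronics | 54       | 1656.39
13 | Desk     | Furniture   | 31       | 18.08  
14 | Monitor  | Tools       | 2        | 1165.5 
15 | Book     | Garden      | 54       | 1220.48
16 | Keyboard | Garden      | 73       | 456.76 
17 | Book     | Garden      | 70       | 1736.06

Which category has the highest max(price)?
SELECT category, MAX(price) as val
FROM sales
GROUP BY category
ORDER BY val DESC
LIMIT 1

Result: Media with max(price) = 1901.04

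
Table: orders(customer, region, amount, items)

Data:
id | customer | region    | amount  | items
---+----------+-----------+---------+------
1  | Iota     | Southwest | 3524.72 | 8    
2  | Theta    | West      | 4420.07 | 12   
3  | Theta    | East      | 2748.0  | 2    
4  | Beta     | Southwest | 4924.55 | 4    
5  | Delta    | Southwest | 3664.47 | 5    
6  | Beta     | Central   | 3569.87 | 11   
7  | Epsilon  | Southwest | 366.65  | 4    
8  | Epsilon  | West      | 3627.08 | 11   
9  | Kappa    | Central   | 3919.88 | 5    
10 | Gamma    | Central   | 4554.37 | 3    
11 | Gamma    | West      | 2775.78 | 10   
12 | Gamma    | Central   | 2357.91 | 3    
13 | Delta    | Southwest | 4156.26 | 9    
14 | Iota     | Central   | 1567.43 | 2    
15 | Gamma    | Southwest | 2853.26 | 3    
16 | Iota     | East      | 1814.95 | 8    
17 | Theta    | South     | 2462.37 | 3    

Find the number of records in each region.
SELECT region, COUNT(*) as count
FROM orders
GROUP BY region

Result:
  Central: 5
  East: 2
  South: 1
  Southwest: 6
  West: 3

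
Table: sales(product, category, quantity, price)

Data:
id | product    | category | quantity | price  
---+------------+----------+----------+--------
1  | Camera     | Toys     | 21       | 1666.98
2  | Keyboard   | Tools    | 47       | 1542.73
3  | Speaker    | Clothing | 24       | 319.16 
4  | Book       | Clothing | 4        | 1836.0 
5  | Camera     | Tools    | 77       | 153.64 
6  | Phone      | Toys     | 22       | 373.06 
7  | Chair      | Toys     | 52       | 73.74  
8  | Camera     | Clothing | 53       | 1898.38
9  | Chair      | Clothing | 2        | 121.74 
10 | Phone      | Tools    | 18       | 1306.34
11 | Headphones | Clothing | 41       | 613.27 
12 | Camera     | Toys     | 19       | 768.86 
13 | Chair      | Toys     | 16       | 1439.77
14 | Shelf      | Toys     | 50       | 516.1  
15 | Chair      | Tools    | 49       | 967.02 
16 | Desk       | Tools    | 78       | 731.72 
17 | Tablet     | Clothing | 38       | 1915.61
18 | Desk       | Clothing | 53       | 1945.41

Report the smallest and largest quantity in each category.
SELECT category, MIN(quantity), MAX(quantity)
FROM sales
GROUP BY category

Result:
  Clothing: min=2, max=53
  Tools: min=18, max=78
  Toys: min=16, max=52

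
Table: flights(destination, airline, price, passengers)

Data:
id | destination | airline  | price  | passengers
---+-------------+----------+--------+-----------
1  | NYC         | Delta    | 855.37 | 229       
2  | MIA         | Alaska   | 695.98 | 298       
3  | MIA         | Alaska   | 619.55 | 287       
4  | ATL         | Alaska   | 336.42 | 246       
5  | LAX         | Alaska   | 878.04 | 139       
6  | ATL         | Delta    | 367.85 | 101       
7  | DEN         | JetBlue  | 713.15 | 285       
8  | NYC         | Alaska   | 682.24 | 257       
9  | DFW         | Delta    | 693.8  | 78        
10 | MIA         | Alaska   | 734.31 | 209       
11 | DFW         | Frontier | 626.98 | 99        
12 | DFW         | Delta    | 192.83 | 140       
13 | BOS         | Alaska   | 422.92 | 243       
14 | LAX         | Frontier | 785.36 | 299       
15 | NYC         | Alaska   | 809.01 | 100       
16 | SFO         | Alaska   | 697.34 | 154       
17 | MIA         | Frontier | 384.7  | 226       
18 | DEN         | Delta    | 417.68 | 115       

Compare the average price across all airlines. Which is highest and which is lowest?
SELECT airline, AVG(price)
FROM flights
GROUP BY airline
ORDER BY AVG(price)

All groups:
  Delta: 505.51
  Frontier: 599.01
  Alaska: 652.87
  JetBlue: 713.15

Highest: JetBlue (713.15)
Lowest: Delta (505.51)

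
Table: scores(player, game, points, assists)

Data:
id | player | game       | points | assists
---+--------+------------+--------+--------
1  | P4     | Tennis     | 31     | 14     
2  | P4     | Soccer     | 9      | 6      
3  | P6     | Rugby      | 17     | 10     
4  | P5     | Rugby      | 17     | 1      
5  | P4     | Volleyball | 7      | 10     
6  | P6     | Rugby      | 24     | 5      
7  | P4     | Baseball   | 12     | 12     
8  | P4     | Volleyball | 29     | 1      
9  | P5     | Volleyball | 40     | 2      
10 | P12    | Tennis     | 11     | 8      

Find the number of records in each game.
SELECT game, COUNT(*) as count
FROM scores
GROUP BY game

Result:
  Baseball: 1
  Rugby: 3
  Soccer: 1
  Tennis: 2
  Volleyball: 3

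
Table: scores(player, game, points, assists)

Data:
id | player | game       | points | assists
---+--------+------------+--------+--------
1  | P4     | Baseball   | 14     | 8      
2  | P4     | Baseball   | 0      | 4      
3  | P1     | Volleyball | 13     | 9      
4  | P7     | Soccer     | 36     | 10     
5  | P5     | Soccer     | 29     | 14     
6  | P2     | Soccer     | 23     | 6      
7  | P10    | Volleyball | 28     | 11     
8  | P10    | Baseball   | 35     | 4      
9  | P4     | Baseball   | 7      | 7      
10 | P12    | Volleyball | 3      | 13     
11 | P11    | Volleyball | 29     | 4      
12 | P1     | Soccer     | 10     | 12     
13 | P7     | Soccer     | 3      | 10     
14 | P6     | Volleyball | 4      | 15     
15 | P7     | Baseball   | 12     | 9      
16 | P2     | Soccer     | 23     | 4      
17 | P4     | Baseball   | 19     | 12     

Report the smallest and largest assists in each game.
SELECT game, MIN(assists), MAX(assists)
FROM scores
GROUP BY game

Result:
  Baseball: min=4, max=12
  Soccer: min=4, max=14
  Volleyball: min=4, max=15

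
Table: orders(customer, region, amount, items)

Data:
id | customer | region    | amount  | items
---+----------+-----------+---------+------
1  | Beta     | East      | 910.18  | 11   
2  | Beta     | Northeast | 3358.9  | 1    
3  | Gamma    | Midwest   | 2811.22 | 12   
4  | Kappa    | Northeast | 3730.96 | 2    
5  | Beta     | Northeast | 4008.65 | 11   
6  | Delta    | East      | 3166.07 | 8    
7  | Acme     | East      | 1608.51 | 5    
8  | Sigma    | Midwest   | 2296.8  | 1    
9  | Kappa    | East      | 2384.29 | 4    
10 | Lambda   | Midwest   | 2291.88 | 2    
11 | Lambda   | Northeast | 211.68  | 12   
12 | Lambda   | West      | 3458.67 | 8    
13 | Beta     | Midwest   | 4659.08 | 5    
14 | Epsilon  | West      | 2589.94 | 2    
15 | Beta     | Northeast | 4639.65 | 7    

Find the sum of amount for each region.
SELECT region, SUM(amount) as result
FROM orders
GROUP BY region

Result:
  East: 8069.05
  Midwest: 12058.98
  Northeast: 15949.84
  West: 6048.61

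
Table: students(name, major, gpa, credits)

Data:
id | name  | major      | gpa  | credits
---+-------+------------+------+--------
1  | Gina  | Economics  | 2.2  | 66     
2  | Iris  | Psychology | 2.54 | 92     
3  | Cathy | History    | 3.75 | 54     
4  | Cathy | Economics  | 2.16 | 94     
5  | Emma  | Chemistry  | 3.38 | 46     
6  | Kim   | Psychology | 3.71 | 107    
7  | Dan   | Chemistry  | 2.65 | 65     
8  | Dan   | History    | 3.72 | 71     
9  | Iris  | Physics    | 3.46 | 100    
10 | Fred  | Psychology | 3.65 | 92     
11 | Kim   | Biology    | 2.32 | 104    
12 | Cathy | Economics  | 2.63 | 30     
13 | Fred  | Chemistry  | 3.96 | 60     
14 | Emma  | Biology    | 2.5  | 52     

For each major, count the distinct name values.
SELECT major, COUNT(DISTINCT name)
FROM students
GROUP BY major

Result:
  Biology: 2 distinct
  Chemistry: 3 distinct
  Economics: 2 distinct
  History: 2 distinct
  Physics: 1 distinct
  Psychology: 3 distinct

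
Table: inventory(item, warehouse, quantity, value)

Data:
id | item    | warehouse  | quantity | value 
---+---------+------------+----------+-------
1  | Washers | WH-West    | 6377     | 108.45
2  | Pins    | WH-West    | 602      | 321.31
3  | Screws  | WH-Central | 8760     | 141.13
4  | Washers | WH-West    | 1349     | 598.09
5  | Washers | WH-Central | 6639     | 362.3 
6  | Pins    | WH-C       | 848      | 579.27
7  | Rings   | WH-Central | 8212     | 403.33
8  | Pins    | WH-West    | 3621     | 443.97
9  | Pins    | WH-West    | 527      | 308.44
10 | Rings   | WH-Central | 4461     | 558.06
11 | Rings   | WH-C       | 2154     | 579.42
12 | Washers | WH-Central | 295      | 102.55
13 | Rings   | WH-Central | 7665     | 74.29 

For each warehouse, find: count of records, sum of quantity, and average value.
SELECT warehouse,
       COUNT(*) as cnt,
       SUM(quantity) as total_quantity,
       AVG(value) as avg_value
FROM inventory
GROUP BY warehouse

Result:
  WH-C: 2 records, 3002 total quantity, 579.35 avg value
  WH-Central: 6 records, 36032 total quantity, 273.61 avg value
  WH-West: 5 records, 12476 total quantity, 356.05 avg value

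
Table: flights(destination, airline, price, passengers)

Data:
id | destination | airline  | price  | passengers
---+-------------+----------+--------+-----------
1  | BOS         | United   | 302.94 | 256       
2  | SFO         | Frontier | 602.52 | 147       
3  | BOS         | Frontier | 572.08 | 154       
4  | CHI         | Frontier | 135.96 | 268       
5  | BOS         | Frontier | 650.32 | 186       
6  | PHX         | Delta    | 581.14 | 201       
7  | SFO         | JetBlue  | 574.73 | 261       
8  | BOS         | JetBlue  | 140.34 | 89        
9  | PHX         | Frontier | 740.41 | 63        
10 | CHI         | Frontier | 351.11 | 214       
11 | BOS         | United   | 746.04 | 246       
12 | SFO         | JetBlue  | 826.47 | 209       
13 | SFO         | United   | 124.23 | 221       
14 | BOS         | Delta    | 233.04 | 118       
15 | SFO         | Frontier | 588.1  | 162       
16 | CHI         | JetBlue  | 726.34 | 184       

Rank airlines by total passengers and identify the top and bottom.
SELECT airline, SUM(passengers)
FROM flights
GROUP BY airline
ORDER BY SUM(passengers)

All groups:
  Delta: 319
  United: 723
  JetBlue: 743
  Frontier: 1194

Highest: Frontier (1194)
Lowest: Delta (319)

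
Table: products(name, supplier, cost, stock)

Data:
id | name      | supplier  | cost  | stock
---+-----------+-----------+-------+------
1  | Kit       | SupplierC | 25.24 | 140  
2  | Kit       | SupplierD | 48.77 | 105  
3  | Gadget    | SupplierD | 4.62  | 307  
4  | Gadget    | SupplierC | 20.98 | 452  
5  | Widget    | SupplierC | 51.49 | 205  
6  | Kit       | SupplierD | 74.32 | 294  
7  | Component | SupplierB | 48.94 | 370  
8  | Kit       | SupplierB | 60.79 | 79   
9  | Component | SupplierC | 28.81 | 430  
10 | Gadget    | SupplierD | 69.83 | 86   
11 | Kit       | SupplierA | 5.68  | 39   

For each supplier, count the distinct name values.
SELECT supplier, COUNT(DISTINCT name)
FROM products
GROUP BY supplier

Result:
  SupplierA: 1 distinct
  SupplierB: 2 distinct
  SupplierC: 4 distinct
  SupplierD: 2 distinct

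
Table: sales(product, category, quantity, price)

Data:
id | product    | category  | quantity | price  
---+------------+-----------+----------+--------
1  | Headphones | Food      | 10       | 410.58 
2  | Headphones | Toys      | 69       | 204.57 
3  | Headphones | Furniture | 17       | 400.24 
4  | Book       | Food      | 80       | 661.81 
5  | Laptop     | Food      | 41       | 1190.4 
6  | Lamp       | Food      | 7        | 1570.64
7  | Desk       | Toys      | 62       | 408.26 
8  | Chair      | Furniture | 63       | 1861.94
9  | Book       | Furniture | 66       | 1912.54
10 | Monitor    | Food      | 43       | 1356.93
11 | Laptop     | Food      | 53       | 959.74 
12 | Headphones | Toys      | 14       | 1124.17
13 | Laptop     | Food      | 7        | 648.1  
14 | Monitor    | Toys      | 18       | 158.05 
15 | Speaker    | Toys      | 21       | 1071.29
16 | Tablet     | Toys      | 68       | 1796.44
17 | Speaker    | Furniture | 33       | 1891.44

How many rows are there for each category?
SELECT category, COUNT(*) as count
FROM sales
GROUP BY category

Result:
  Food: 7
  Furniture: 4
  Toys: 6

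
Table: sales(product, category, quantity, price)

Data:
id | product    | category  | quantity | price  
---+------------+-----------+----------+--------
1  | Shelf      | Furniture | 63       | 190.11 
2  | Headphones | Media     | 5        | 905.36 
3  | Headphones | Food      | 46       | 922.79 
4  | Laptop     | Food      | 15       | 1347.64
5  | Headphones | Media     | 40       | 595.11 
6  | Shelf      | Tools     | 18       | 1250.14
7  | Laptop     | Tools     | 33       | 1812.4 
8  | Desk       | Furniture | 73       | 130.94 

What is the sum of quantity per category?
SELECT category, SUM(quantity) as result
FROM sales
GROUP BY category

Result:
  Food: 61
  Furniture: 136
  Media: 45
  Tools: 51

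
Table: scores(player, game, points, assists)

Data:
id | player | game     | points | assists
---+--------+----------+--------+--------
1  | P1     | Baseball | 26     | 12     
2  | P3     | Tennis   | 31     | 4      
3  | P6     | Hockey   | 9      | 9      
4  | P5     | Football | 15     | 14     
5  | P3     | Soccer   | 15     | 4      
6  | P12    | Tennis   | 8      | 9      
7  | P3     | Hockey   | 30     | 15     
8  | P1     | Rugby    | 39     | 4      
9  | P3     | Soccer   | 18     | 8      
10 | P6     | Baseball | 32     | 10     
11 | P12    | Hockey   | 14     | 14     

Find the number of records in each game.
SELECT game, COUNT(*) as count
FROM scores
GROUP BY game

Result:
  Baseball: 2
  Football: 1
  Hockey: 3
  Rugby: 1
  Soccer: 2
  Tennis: 2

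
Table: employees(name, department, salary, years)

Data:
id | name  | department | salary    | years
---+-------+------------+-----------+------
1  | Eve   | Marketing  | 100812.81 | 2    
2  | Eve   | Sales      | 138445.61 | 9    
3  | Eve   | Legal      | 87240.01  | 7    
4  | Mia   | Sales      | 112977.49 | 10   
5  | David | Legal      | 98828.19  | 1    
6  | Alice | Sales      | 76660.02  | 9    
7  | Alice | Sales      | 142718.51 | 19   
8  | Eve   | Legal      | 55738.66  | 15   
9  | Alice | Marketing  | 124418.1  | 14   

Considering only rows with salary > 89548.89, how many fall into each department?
SELECT department, COUNT(*)
FROM employees
WHERE salary > 89548.89
GROUP BY department

Note: WHERE filters rows before grouping.

Result:
  Legal: 1
  Marketing: 2
  Sales: 3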